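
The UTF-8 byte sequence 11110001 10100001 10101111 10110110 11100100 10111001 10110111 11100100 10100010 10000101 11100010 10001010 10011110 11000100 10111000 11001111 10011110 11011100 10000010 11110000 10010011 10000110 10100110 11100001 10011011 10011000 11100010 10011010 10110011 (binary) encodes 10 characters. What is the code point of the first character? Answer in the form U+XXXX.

U+61BF6

Offset 0: leading byte 0xF1 = 11110001 → 4-byte char #1 = F1 A1 AF B6.
Leading byte 0xF1 = 11110001 matches 11110xxx → 4-byte sequence.
Byte 1: 0xF1 = 11110001, payload 001 (3 bits).
Byte 2: 0xA1 = 10100001 (10xxxxxx ✓), payload 100001.
Byte 3: 0xAF = 10101111 (10xxxxxx ✓), payload 101111.
Byte 4: 0xB6 = 10110110 (10xxxxxx ✓), payload 110110.
Concatenate: 001100001101111110110 = 0x61BF6 (21 bits → U+61BF6).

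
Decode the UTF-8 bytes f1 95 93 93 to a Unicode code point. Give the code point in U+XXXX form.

U+554D3

Leading byte 0xF1 = 11110001 matches 11110xxx → 4-byte sequence.
Byte 1: 0xF1 = 11110001, payload 001 (3 bits).
Byte 2: 0x95 = 10010101 (10xxxxxx ✓), payload 010101.
Byte 3: 0x93 = 10010011 (10xxxxxx ✓), payload 010011.
Byte 4: 0x93 = 10010011 (10xxxxxx ✓), payload 010011.
Concatenate: 001010101010011010011 = 0x554D3 (21 bits → U+554D3).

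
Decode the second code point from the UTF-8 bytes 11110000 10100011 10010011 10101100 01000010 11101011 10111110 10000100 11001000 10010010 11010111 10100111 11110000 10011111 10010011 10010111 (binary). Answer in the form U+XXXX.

Offset 0: leading byte 0xF0 = 11110000 → 4-byte char #1 = F0 A3 93 AC.
Offset 4: leading byte 0x42 = 01000010 → 1-byte char #2 = 42.
Leading byte 0x42 = 01000010 matches 0xxxxxxx → 1-byte sequence.
Byte 1: 0x42 = 01000010, payload 1000010 (7 bits).
Concatenate: 1000010 = 0x42 (7 bits → U+0042).

U+0042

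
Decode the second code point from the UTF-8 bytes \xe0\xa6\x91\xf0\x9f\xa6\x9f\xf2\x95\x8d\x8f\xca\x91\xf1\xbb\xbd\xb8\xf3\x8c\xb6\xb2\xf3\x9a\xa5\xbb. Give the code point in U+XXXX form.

U+1F99F

Offset 0: leading byte 0xE0 = 11100000 → 3-byte char #1 = E0 A6 91.
Offset 3: leading byte 0xF0 = 11110000 → 4-byte char #2 = F0 9F A6 9F.
Leading byte 0xF0 = 11110000 matches 11110xxx → 4-byte sequence.
Byte 1: 0xF0 = 11110000, payload 000 (3 bits).
Byte 2: 0x9F = 10011111 (10xxxxxx ✓), payload 011111.
Byte 3: 0xA6 = 10100110 (10xxxxxx ✓), payload 100110.
Byte 4: 0x9F = 10011111 (10xxxxxx ✓), payload 011111.
Concatenate: 000011111100110011111 = 0x1F99F (21 bits → U+1F99F).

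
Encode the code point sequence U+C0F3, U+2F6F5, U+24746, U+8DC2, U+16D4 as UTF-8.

EC 83 B3 F0 AF 9B B5 F0 A4 9D 86 E8 B7 82 E1 9B 94

U+C0F3: 3-byte form → EC 83 B3.
U+2F6F5: 4-byte form → F0 AF 9B B5.
U+24746: 4-byte form → F0 A4 9D 86.
U+8DC2: 3-byte form → E8 B7 82.
U+16D4: 3-byte form → E1 9B 94.
Concatenated (17 bytes): EC 83 B3 F0 AF 9B B5 F0 A4 9D 86 E8 B7 82 E1 9B 94.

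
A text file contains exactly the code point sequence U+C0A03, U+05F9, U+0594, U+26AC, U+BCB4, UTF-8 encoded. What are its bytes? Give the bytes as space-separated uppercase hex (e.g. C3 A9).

U+C0A03: 4-byte form → F3 80 A8 83.
U+05F9: 2-byte form → D7 B9.
U+0594: 2-byte form → D6 94.
U+26AC: 3-byte form → E2 9A AC.
U+BCB4: 3-byte form → EB B2 B4.
Concatenated (14 bytes): F3 80 A8 83 D7 B9 D6 94 E2 9A AC EB B2 B4.

F3 80 A8 83 D7 B9 D6 94 E2 9A AC EB B2 B4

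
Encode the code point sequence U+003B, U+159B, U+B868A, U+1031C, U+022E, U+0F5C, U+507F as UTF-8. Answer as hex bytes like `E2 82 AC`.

U+003B: 1-byte form → 3B.
U+159B: 3-byte form → E1 96 9B.
U+B868A: 4-byte form → F2 B8 9A 8A.
U+1031C: 4-byte form → F0 90 8C 9C.
U+022E: 2-byte form → C8 AE.
U+0F5C: 3-byte form → E0 BD 9C.
U+507F: 3-byte form → E5 81 BF.
Concatenated (20 bytes): 3B E1 96 9B F2 B8 9A 8A F0 90 8C 9C C8 AE E0 BD 9C E5 81 BF.

3B E1 96 9B F2 B8 9A 8A F0 90 8C 9C C8 AE E0 BD 9C E5 81 BF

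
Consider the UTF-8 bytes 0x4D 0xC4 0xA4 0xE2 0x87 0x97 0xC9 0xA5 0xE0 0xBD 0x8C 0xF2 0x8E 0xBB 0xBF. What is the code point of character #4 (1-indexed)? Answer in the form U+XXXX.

Offset 0: leading byte 0x4D = 01001101 → 1-byte char #1 = 4D.
Offset 1: leading byte 0xC4 = 11000100 → 2-byte char #2 = C4 A4.
Offset 3: leading byte 0xE2 = 11100010 → 3-byte char #3 = E2 87 97.
Offset 6: leading byte 0xC9 = 11001001 → 2-byte char #4 = C9 A5.
Leading byte 0xC9 = 11001001 matches 110xxxxx → 2-byte sequence.
Byte 1: 0xC9 = 11001001, payload 01001 (5 bits).
Byte 2: 0xA5 = 10100101 (10xxxxxx ✓), payload 100101.
Concatenate: 01001100101 = 0x265 (11 bits → U+0265).

U+0265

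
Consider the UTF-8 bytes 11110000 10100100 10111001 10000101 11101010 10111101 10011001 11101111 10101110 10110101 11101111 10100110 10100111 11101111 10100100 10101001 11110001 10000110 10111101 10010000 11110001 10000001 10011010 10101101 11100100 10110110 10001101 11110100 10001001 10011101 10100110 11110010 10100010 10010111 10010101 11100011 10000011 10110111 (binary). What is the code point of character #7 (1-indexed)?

U+416AD

Offset 0: leading byte 0xF0 = 11110000 → 4-byte char #1 = F0 A4 B9 85.
Offset 4: leading byte 0xEA = 11101010 → 3-byte char #2 = EA BD 99.
Offset 7: leading byte 0xEF = 11101111 → 3-byte char #3 = EF AE B5.
Offset 10: leading byte 0xEF = 11101111 → 3-byte char #4 = EF A6 A7.
Offset 13: leading byte 0xEF = 11101111 → 3-byte char #5 = EF A4 A9.
Offset 16: leading byte 0xF1 = 11110001 → 4-byte char #6 = F1 86 BD 90.
Offset 20: leading byte 0xF1 = 11110001 → 4-byte char #7 = F1 81 9A AD.
Leading byte 0xF1 = 11110001 matches 11110xxx → 4-byte sequence.
Byte 1: 0xF1 = 11110001, payload 001 (3 bits).
Byte 2: 0x81 = 10000001 (10xxxxxx ✓), payload 000001.
Byte 3: 0x9A = 10011010 (10xxxxxx ✓), payload 011010.
Byte 4: 0xAD = 10101101 (10xxxxxx ✓), payload 101101.
Concatenate: 001000001011010101101 = 0x416AD (21 bits → U+416AD).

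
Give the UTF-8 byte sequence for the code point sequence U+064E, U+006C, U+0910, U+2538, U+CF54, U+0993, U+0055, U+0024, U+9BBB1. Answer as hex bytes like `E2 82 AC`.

D9 8E 6C E0 A4 90 E2 94 B8 EC BD 94 E0 A6 93 55 24 F2 9B AE B1

U+064E: 2-byte form → D9 8E.
U+006C: 1-byte form → 6C.
U+0910: 3-byte form → E0 A4 90.
U+2538: 3-byte form → E2 94 B8.
U+CF54: 3-byte form → EC BD 94.
U+0993: 3-byte form → E0 A6 93.
U+0055: 1-byte form → 55.
U+0024: 1-byte form → 24.
U+9BBB1: 4-byte form → F2 9B AE B1.
Concatenated (21 bytes): D9 8E 6C E0 A4 90 E2 94 B8 EC BD 94 E0 A6 93 55 24 F2 9B AE B1.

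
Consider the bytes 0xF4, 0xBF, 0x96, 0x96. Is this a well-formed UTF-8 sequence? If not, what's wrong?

invalid (encodes a value above U+10FFFF)

Leading byte 0xF4 = 11110100 → 4-byte form.
Payload = 0x13F596, which exceeds U+10FFFF, the maximum Unicode code point. (Leading bytes F5–FF, or F4 followed by ≥ 0x90, are invalid.)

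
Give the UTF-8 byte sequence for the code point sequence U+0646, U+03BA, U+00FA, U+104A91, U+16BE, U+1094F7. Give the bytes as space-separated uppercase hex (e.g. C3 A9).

U+0646: 2-byte form → D9 86.
U+03BA: 2-byte form → CE BA.
U+00FA: 2-byte form → C3 BA.
U+104A91: 4-byte form → F4 84 AA 91.
U+16BE: 3-byte form → E1 9A BE.
U+1094F7: 4-byte form → F4 89 93 B7.
Concatenated (17 bytes): D9 86 CE BA C3 BA F4 84 AA 91 E1 9A BE F4 89 93 B7.

D9 86 CE BA C3 BA F4 84 AA 91 E1 9A BE F4 89 93 B7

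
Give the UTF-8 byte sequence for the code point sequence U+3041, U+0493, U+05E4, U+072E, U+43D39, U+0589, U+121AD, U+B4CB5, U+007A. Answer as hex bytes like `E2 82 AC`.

E3 81 81 D2 93 D7 A4 DC AE F1 83 B4 B9 D6 89 F0 92 86 AD F2 B4 B2 B5 7A

U+3041: 3-byte form → E3 81 81.
U+0493: 2-byte form → D2 93.
U+05E4: 2-byte form → D7 A4.
U+072E: 2-byte form → DC AE.
U+43D39: 4-byte form → F1 83 B4 B9.
U+0589: 2-byte form → D6 89.
U+121AD: 4-byte form → F0 92 86 AD.
U+B4CB5: 4-byte form → F2 B4 B2 B5.
U+007A: 1-byte form → 7A.
Concatenated (24 bytes): E3 81 81 D2 93 D7 A4 DC AE F1 83 B4 B9 D6 89 F0 92 86 AD F2 B4 B2 B5 7A.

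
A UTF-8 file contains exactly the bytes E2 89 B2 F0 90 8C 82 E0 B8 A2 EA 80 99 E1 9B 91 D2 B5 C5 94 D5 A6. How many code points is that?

8

Byte at offset 0: 0xE2 = 11100010 → 3-byte char (#1). Advance 3.
Byte at offset 3: 0xF0 = 11110000 → 4-byte char (#2). Advance 4.
Byte at offset 7: 0xE0 = 11100000 → 3-byte char (#3). Advance 3.
Byte at offset 10: 0xEA = 11101010 → 3-byte char (#4). Advance 3.
Byte at offset 13: 0xE1 = 11100001 → 3-byte char (#5). Advance 3.
Byte at offset 16: 0xD2 = 11010010 → 2-byte char (#6). Advance 2.
Byte at offset 18: 0xC5 = 11000101 → 2-byte char (#7). Advance 2.
Byte at offset 20: 0xD5 = 11010101 → 2-byte char (#8). Advance 2.
Reached end at offset 22 after 8 code points.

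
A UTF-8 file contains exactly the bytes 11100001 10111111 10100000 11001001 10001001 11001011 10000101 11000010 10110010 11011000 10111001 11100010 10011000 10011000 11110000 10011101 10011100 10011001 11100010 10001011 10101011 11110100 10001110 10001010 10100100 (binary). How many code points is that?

9

Byte at offset 0: 0xE1 = 11100001 → 3-byte char (#1). Advance 3.
Byte at offset 3: 0xC9 = 11001001 → 2-byte char (#2). Advance 2.
Byte at offset 5: 0xCB = 11001011 → 2-byte char (#3). Advance 2.
Byte at offset 7: 0xC2 = 11000010 → 2-byte char (#4). Advance 2.
Byte at offset 9: 0xD8 = 11011000 → 2-byte char (#5). Advance 2.
Byte at offset 11: 0xE2 = 11100010 → 3-byte char (#6). Advance 3.
Byte at offset 14: 0xF0 = 11110000 → 4-byte char (#7). Advance 4.
Byte at offset 18: 0xE2 = 11100010 → 3-byte char (#8). Advance 3.
Byte at offset 21: 0xF4 = 11110100 → 4-byte char (#9). Advance 4.
Reached end at offset 25 after 9 code points.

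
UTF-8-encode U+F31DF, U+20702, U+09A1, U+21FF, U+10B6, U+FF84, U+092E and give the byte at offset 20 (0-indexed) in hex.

0xE0

U+F31DF → 4-byte form F3 B3 87 9F at offsets 0–3.
U+20702 → 4-byte form F0 A0 9C 82 at offsets 4–7.
U+09A1 → 3-byte form E0 A6 A1 at offsets 8–10.
U+21FF → 3-byte form E2 87 BF at offsets 11–13.
U+10B6 → 3-byte form E1 82 B6 at offsets 14–16.
U+FF84 → 3-byte form EF BE 84 at offsets 17–19.
U+092E → 3-byte form E0 A4 AE at offsets 20–22.
Offset 20 falls in char 7's range; it's byte 1 of E0 A4 AE = 0xE0.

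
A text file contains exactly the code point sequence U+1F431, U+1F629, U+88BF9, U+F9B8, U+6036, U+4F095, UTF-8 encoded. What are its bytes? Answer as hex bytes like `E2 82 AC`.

F0 9F 90 B1 F0 9F 98 A9 F2 88 AF B9 EF A6 B8 E6 80 B6 F1 8F 82 95

U+1F431: 4-byte form → F0 9F 90 B1.
U+1F629: 4-byte form → F0 9F 98 A9.
U+88BF9: 4-byte form → F2 88 AF B9.
U+F9B8: 3-byte form → EF A6 B8.
U+6036: 3-byte form → E6 80 B6.
U+4F095: 4-byte form → F1 8F 82 95.
Concatenated (22 bytes): F0 9F 90 B1 F0 9F 98 A9 F2 88 AF B9 EF A6 B8 E6 80 B6 F1 8F 82 95.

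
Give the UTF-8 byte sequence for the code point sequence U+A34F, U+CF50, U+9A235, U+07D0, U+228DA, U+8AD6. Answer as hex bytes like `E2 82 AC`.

U+A34F: 3-byte form → EA 8D 8F.
U+CF50: 3-byte form → EC BD 90.
U+9A235: 4-byte form → F2 9A 88 B5.
U+07D0: 2-byte form → DF 90.
U+228DA: 4-byte form → F0 A2 A3 9A.
U+8AD6: 3-byte form → E8 AB 96.
Concatenated (19 bytes): EA 8D 8F EC BD 90 F2 9A 88 B5 DF 90 F0 A2 A3 9A E8 AB 96.

EA 8D 8F EC BD 90 F2 9A 88 B5 DF 90 F0 A2 A3 9A E8 AB 96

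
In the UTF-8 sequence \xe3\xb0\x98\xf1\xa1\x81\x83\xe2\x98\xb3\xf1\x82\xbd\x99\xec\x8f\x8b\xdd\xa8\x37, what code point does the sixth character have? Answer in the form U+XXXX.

U+0768

Offset 0: leading byte 0xE3 = 11100011 → 3-byte char #1 = E3 B0 98.
Offset 3: leading byte 0xF1 = 11110001 → 4-byte char #2 = F1 A1 81 83.
Offset 7: leading byte 0xE2 = 11100010 → 3-byte char #3 = E2 98 B3.
Offset 10: leading byte 0xF1 = 11110001 → 4-byte char #4 = F1 82 BD 99.
Offset 14: leading byte 0xEC = 11101100 → 3-byte char #5 = EC 8F 8B.
Offset 17: leading byte 0xDD = 11011101 → 2-byte char #6 = DD A8.
Leading byte 0xDD = 11011101 matches 110xxxxx → 2-byte sequence.
Byte 1: 0xDD = 11011101, payload 11101 (5 bits).
Byte 2: 0xA8 = 10101000 (10xxxxxx ✓), payload 101000.
Concatenate: 11101101000 = 0x768 (11 bits → U+0768).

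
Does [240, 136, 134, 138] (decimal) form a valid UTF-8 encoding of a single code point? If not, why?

Leading byte 0xF0 = 11110000 → 4-byte form.
Continuation bytes all match 10xxxxxx. Payload decodes to 0x818A.
But 0x818A < 0x10000, the minimum for a 4-byte sequence — this is an overlong encoding.

invalid (overlong encoding)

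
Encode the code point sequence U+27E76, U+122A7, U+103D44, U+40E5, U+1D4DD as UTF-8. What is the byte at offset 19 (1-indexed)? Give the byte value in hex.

0x9D

1-indexed offset 19 is 0-indexed offset 18.
U+27E76 → 4-byte form F0 A7 B9 B6 at offsets 0–3.
U+122A7 → 4-byte form F0 92 8A A7 at offsets 4–7.
U+103D44 → 4-byte form F4 83 B5 84 at offsets 8–11.
U+40E5 → 3-byte form E4 83 A5 at offsets 12–14.
U+1D4DD → 4-byte form F0 9D 93 9D at offsets 15–18.
Offset 18 falls in char 5's range; it's byte 4 of F0 9D 93 9D = 0x9D.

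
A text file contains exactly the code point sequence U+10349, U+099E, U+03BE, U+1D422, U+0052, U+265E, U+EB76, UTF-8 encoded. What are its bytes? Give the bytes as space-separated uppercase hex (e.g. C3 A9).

F0 90 8D 89 E0 A6 9E CE BE F0 9D 90 A2 52 E2 99 9E EE AD B6

U+10349: 4-byte form → F0 90 8D 89.
U+099E: 3-byte form → E0 A6 9E.
U+03BE: 2-byte form → CE BE.
U+1D422: 4-byte form → F0 9D 90 A2.
U+0052: 1-byte form → 52.
U+265E: 3-byte form → E2 99 9E.
U+EB76: 3-byte form → EE AD B6.
Concatenated (20 bytes): F0 90 8D 89 E0 A6 9E CE BE F0 9D 90 A2 52 E2 99 9E EE AD B6.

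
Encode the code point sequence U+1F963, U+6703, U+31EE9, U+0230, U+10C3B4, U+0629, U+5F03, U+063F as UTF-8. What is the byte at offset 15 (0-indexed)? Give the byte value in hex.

0x8E

U+1F963 → 4-byte form F0 9F A5 A3 at offsets 0–3.
U+6703 → 3-byte form E6 9C 83 at offsets 4–6.
U+31EE9 → 4-byte form F0 B1 BB A9 at offsets 7–10.
U+0230 → 2-byte form C8 B0 at offsets 11–12.
U+10C3B4 → 4-byte form F4 8C 8E B4 at offsets 13–16.
Offset 15 falls in char 5's range; it's byte 3 of F4 8C 8E B4 = 0x8E.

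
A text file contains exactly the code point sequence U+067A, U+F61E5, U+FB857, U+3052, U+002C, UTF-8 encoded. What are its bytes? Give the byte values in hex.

U+067A: 2-byte form → D9 BA.
U+F61E5: 4-byte form → F3 B6 87 A5.
U+FB857: 4-byte form → F3 BB A1 97.
U+3052: 3-byte form → E3 81 92.
U+002C: 1-byte form → 2C.
Concatenated (14 bytes): D9 BA F3 B6 87 A5 F3 BB A1 97 E3 81 92 2C.

D9 BA F3 B6 87 A5 F3 BB A1 97 E3 81 92 2C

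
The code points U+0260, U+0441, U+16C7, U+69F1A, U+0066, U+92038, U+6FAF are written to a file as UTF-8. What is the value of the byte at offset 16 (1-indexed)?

0xB8

1-indexed offset 16 is 0-indexed offset 15.
U+0260 → 2-byte form C9 A0 at offsets 0–1.
U+0441 → 2-byte form D1 81 at offsets 2–3.
U+16C7 → 3-byte form E1 9B 87 at offsets 4–6.
U+69F1A → 4-byte form F1 A9 BC 9A at offsets 7–10.
U+0066 → 1-byte form 66 at offsets 11–11.
U+92038 → 4-byte form F2 92 80 B8 at offsets 12–15.
Offset 15 falls in char 6's range; it's byte 4 of F2 92 80 B8 = 0xB8.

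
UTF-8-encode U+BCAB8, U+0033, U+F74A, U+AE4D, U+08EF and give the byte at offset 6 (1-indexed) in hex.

1-indexed offset 6 is 0-indexed offset 5.
U+BCAB8 → 4-byte form F2 BC AA B8 at offsets 0–3.
U+0033 → 1-byte form 33 at offsets 4–4.
U+F74A → 3-byte form EF 9D 8A at offsets 5–7.
Offset 5 falls in char 3's range; it's byte 1 of EF 9D 8A = 0xEF.

0xEF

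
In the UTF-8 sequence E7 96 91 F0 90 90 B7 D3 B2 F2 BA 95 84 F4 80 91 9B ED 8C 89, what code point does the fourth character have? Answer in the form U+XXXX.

Offset 0: leading byte 0xE7 = 11100111 → 3-byte char #1 = E7 96 91.
Offset 3: leading byte 0xF0 = 11110000 → 4-byte char #2 = F0 90 90 B7.
Offset 7: leading byte 0xD3 = 11010011 → 2-byte char #3 = D3 B2.
Offset 9: leading byte 0xF2 = 11110010 → 4-byte char #4 = F2 BA 95 84.
Leading byte 0xF2 = 11110010 matches 11110xxx → 4-byte sequence.
Byte 1: 0xF2 = 11110010, payload 010 (3 bits).
Byte 2: 0xBA = 10111010 (10xxxxxx ✓), payload 111010.
Byte 3: 0x95 = 10010101 (10xxxxxx ✓), payload 010101.
Byte 4: 0x84 = 10000100 (10xxxxxx ✓), payload 000100.
Concatenate: 010111010010101000100 = 0xBA544 (21 bits → U+BA544).

U+BA544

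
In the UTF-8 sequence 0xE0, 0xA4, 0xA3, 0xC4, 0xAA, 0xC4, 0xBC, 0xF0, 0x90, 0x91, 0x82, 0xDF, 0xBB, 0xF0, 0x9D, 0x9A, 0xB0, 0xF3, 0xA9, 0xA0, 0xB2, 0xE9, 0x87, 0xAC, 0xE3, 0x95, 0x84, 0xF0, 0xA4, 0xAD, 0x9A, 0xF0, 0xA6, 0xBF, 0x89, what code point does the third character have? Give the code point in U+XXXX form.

U+013C

Offset 0: leading byte 0xE0 = 11100000 → 3-byte char #1 = E0 A4 A3.
Offset 3: leading byte 0xC4 = 11000100 → 2-byte char #2 = C4 AA.
Offset 5: leading byte 0xC4 = 11000100 → 2-byte char #3 = C4 BC.
Leading byte 0xC4 = 11000100 matches 110xxxxx → 2-byte sequence.
Byte 1: 0xC4 = 11000100, payload 00100 (5 bits).
Byte 2: 0xBC = 10111100 (10xxxxxx ✓), payload 111100.
Concatenate: 00100111100 = 0x13C (11 bits → U+013C).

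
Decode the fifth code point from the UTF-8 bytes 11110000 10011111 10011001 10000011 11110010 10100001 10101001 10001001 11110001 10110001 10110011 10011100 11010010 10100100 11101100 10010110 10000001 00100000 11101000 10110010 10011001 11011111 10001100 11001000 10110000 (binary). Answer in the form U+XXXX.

Offset 0: leading byte 0xF0 = 11110000 → 4-byte char #1 = F0 9F 99 83.
Offset 4: leading byte 0xF2 = 11110010 → 4-byte char #2 = F2 A1 A9 89.
Offset 8: leading byte 0xF1 = 11110001 → 4-byte char #3 = F1 B1 B3 9C.
Offset 12: leading byte 0xD2 = 11010010 → 2-byte char #4 = D2 A4.
Offset 14: leading byte 0xEC = 11101100 → 3-byte char #5 = EC 96 81.
Leading byte 0xEC = 11101100 matches 1110xxxx → 3-byte sequence.
Byte 1: 0xEC = 11101100, payload 1100 (4 bits).
Byte 2: 0x96 = 10010110 (10xxxxxx ✓), payload 010110.
Byte 3: 0x81 = 10000001 (10xxxxxx ✓), payload 000001.
Concatenate: 1100010110000001 = 0xC581 (16 bits → U+C581).

U+C581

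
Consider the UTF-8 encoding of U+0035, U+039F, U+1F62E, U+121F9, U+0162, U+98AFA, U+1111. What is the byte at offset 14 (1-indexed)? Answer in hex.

1-indexed offset 14 is 0-indexed offset 13.
U+0035 → 1-byte form 35 at offsets 0–0.
U+039F → 2-byte form CE 9F at offsets 1–2.
U+1F62E → 4-byte form F0 9F 98 AE at offsets 3–6.
U+121F9 → 4-byte form F0 92 87 B9 at offsets 7–10.
U+0162 → 2-byte form C5 A2 at offsets 11–12.
U+98AFA → 4-byte form F2 98 AB BA at offsets 13–16.
Offset 13 falls in char 6's range; it's byte 1 of F2 98 AB BA = 0xF2.

0xF2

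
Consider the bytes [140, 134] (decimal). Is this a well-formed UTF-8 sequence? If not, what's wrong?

Byte 0x8C = 10001100 has the form 10xxxxxx — a continuation byte — but there is no preceding leading byte.

invalid (continuation byte with no leading byte)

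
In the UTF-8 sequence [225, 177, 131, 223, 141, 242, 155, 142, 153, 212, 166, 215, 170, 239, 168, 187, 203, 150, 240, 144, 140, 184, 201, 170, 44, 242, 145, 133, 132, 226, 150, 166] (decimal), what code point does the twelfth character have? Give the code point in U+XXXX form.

Offset 0: leading byte 0xE1 = 11100001 → 3-byte char #1 = E1 B1 83.
Offset 3: leading byte 0xDF = 11011111 → 2-byte char #2 = DF 8D.
Offset 5: leading byte 0xF2 = 11110010 → 4-byte char #3 = F2 9B 8E 99.
Offset 9: leading byte 0xD4 = 11010100 → 2-byte char #4 = D4 A6.
Offset 11: leading byte 0xD7 = 11010111 → 2-byte char #5 = D7 AA.
Offset 13: leading byte 0xEF = 11101111 → 3-byte char #6 = EF A8 BB.
Offset 16: leading byte 0xCB = 11001011 → 2-byte char #7 = CB 96.
Offset 18: leading byte 0xF0 = 11110000 → 4-byte char #8 = F0 90 8C B8.
Offset 22: leading byte 0xC9 = 11001001 → 2-byte char #9 = C9 AA.
Offset 24: leading byte 0x2C = 00101100 → 1-byte char #10 = 2C.
Offset 25: leading byte 0xF2 = 11110010 → 4-byte char #11 = F2 91 85 84.
Offset 29: leading byte 0xE2 = 11100010 → 3-byte char #12 = E2 96 A6.
Leading byte 0xE2 = 11100010 matches 1110xxxx → 3-byte sequence.
Byte 1: 0xE2 = 11100010, payload 0010 (4 bits).
Byte 2: 0x96 = 10010110 (10xxxxxx ✓), payload 010110.
Byte 3: 0xA6 = 10100110 (10xxxxxx ✓), payload 100110.
Concatenate: 0010010110100110 = 0x25A6 (16 bits → U+25A6).

U+25A6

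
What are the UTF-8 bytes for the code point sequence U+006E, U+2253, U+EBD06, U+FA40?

U+006E: 1-byte form → 6E.
U+2253: 3-byte form → E2 89 93.
U+EBD06: 4-byte form → F3 AB B4 86.
U+FA40: 3-byte form → EF A9 80.
Concatenated (11 bytes): 6E E2 89 93 F3 AB B4 86 EF A9 80.

6E E2 89 93 F3 AB B4 86 EF A9 80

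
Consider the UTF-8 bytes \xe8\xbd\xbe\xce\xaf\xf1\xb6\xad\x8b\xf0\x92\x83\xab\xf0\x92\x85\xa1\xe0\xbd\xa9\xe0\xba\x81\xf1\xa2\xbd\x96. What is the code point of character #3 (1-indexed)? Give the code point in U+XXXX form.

U+76B4B

Offset 0: leading byte 0xE8 = 11101000 → 3-byte char #1 = E8 BD BE.
Offset 3: leading byte 0xCE = 11001110 → 2-byte char #2 = CE AF.
Offset 5: leading byte 0xF1 = 11110001 → 4-byte char #3 = F1 B6 AD 8B.
Leading byte 0xF1 = 11110001 matches 11110xxx → 4-byte sequence.
Byte 1: 0xF1 = 11110001, payload 001 (3 bits).
Byte 2: 0xB6 = 10110110 (10xxxxxx ✓), payload 110110.
Byte 3: 0xAD = 10101101 (10xxxxxx ✓), payload 101101.
Byte 4: 0x8B = 10001011 (10xxxxxx ✓), payload 001011.
Concatenate: 001110110101101001011 = 0x76B4B (21 bits → U+76B4B).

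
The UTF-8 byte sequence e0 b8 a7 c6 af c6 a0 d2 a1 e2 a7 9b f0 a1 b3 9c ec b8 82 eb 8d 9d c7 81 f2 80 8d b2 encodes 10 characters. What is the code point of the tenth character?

U+80372

Offset 0: leading byte 0xE0 = 11100000 → 3-byte char #1 = E0 B8 A7.
Offset 3: leading byte 0xC6 = 11000110 → 2-byte char #2 = C6 AF.
Offset 5: leading byte 0xC6 = 11000110 → 2-byte char #3 = C6 A0.
Offset 7: leading byte 0xD2 = 11010010 → 2-byte char #4 = D2 A1.
Offset 9: leading byte 0xE2 = 11100010 → 3-byte char #5 = E2 A7 9B.
Offset 12: leading byte 0xF0 = 11110000 → 4-byte char #6 = F0 A1 B3 9C.
Offset 16: leading byte 0xEC = 11101100 → 3-byte char #7 = EC B8 82.
Offset 19: leading byte 0xEB = 11101011 → 3-byte char #8 = EB 8D 9D.
Offset 22: leading byte 0xC7 = 11000111 → 2-byte char #9 = C7 81.
Offset 24: leading byte 0xF2 = 11110010 → 4-byte char #10 = F2 80 8D B2.
Leading byte 0xF2 = 11110010 matches 11110xxx → 4-byte sequence.
Byte 1: 0xF2 = 11110010, payload 010 (3 bits).
Byte 2: 0x80 = 10000000 (10xxxxxx ✓), payload 000000.
Byte 3: 0x8D = 10001101 (10xxxxxx ✓), payload 001101.
Byte 4: 0xB2 = 10110010 (10xxxxxx ✓), payload 110010.
Concatenate: 010000000001101110010 = 0x80372 (21 bits → U+80372).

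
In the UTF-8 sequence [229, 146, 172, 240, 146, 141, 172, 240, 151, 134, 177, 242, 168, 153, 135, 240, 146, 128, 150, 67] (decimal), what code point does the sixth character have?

Offset 0: leading byte 0xE5 = 11100101 → 3-byte char #1 = E5 92 AC.
Offset 3: leading byte 0xF0 = 11110000 → 4-byte char #2 = F0 92 8D AC.
Offset 7: leading byte 0xF0 = 11110000 → 4-byte char #3 = F0 97 86 B1.
Offset 11: leading byte 0xF2 = 11110010 → 4-byte char #4 = F2 A8 99 87.
Offset 15: leading byte 0xF0 = 11110000 → 4-byte char #5 = F0 92 80 96.
Offset 19: leading byte 0x43 = 01000011 → 1-byte char #6 = 43.
Leading byte 0x43 = 01000011 matches 0xxxxxxx → 1-byte sequence.
Byte 1: 0x43 = 01000011, payload 1000011 (7 bits).
Concatenate: 1000011 = 0x43 (7 bits → U+0043).

U+0043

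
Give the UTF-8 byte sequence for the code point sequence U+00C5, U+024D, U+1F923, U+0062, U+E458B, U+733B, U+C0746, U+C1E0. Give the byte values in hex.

U+00C5: 2-byte form → C3 85.
U+024D: 2-byte form → C9 8D.
U+1F923: 4-byte form → F0 9F A4 A3.
U+0062: 1-byte form → 62.
U+E458B: 4-byte form → F3 A4 96 8B.
U+733B: 3-byte form → E7 8C BB.
U+C0746: 4-byte form → F3 80 9D 86.
U+C1E0: 3-byte form → EC 87 A0.
Concatenated (23 bytes): C3 85 C9 8D F0 9F A4 A3 62 F3 A4 96 8B E7 8C BB F3 80 9D 86 EC 87 A0.

C3 85 C9 8D F0 9F A4 A3 62 F3 A4 96 8B E7 8C BB F3 80 9D 86 EC 87 A0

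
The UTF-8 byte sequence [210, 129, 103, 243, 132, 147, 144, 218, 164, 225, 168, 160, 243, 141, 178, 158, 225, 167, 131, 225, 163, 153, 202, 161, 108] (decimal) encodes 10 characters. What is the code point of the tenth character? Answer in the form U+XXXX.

Offset 0: leading byte 0xD2 = 11010010 → 2-byte char #1 = D2 81.
Offset 2: leading byte 0x67 = 01100111 → 1-byte char #2 = 67.
Offset 3: leading byte 0xF3 = 11110011 → 4-byte char #3 = F3 84 93 90.
Offset 7: leading byte 0xDA = 11011010 → 2-byte char #4 = DA A4.
Offset 9: leading byte 0xE1 = 11100001 → 3-byte char #5 = E1 A8 A0.
Offset 12: leading byte 0xF3 = 11110011 → 4-byte char #6 = F3 8D B2 9E.
Offset 16: leading byte 0xE1 = 11100001 → 3-byte char #7 = E1 A7 83.
Offset 19: leading byte 0xE1 = 11100001 → 3-byte char #8 = E1 A3 99.
Offset 22: leading byte 0xCA = 11001010 → 2-byte char #9 = CA A1.
Offset 24: leading byte 0x6C = 01101100 → 1-byte char #10 = 6C.
Leading byte 0x6C = 01101100 matches 0xxxxxxx → 1-byte sequence.
Byte 1: 0x6C = 01101100, payload 1101100 (7 bits).
Concatenate: 1101100 = 0x6C (7 bits → U+006C).

U+006C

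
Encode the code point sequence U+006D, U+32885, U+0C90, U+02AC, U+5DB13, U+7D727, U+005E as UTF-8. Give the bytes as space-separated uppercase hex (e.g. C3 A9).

U+006D: 1-byte form → 6D.
U+32885: 4-byte form → F0 B2 A2 85.
U+0C90: 3-byte form → E0 B2 90.
U+02AC: 2-byte form → CA AC.
U+5DB13: 4-byte form → F1 9D AC 93.
U+7D727: 4-byte form → F1 BD 9C A7.
U+005E: 1-byte form → 5E.
Concatenated (19 bytes): 6D F0 B2 A2 85 E0 B2 90 CA AC F1 9D AC 93 F1 BD 9C A7 5E.

6D F0 B2 A2 85 E0 B2 90 CA AC F1 9D AC 93 F1 BD 9C A7 5E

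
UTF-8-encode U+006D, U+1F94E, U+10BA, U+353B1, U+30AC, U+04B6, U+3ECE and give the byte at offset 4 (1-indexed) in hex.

1-indexed offset 4 is 0-indexed offset 3.
U+006D → 1-byte form 6D at offsets 0–0.
U+1F94E → 4-byte form F0 9F A5 8E at offsets 1–4.
Offset 3 falls in char 2's range; it's byte 3 of F0 9F A5 8E = 0xA5.

0xA5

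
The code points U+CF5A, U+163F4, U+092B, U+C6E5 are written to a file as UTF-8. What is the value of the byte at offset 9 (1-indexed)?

0xA4

1-indexed offset 9 is 0-indexed offset 8.
U+CF5A → 3-byte form EC BD 9A at offsets 0–2.
U+163F4 → 4-byte form F0 96 8F B4 at offsets 3–6.
U+092B → 3-byte form E0 A4 AB at offsets 7–9.
Offset 8 falls in char 3's range; it's byte 2 of E0 A4 AB = 0xA4.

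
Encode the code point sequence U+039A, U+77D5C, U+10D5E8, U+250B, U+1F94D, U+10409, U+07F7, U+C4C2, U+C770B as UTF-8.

U+039A: 2-byte form → CE 9A.
U+77D5C: 4-byte form → F1 B7 B5 9C.
U+10D5E8: 4-byte form → F4 8D 97 A8.
U+250B: 3-byte form → E2 94 8B.
U+1F94D: 4-byte form → F0 9F A5 8D.
U+10409: 4-byte form → F0 90 90 89.
U+07F7: 2-byte form → DF B7.
U+C4C2: 3-byte form → EC 93 82.
U+C770B: 4-byte form → F3 87 9C 8B.
Concatenated (30 bytes): CE 9A F1 B7 B5 9C F4 8D 97 A8 E2 94 8B F0 9F A5 8D F0 90 90 89 DF B7 EC 93 82 F3 87 9C 8B.

CE 9A F1 B7 B5 9C F4 8D 97 A8 E2 94 8B F0 9F A5 8D F0 90 90 89 DF B7 EC 93 82 F3 87 9C 8B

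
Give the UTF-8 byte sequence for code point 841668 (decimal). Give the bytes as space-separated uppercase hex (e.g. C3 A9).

U+CD7C4 = 0xCD7C4 = 841668 decimal. In range U+10000–U+10FFFF → 4-byte form: 11110xxx 10xxxxxx 10xxxxxx 10xxxxxx.
Binary (21 bits): 011001101011111000100.
Split 3+6+6+6: 011 | 001101 | 011111 | 000100.
Byte 1: 11110011 = 0xF3.
Byte 2: 10001101 = 0x8D.
Byte 3: 10011111 = 0x9F.
Byte 4: 10000100 = 0x84.

F3 8D 9F 84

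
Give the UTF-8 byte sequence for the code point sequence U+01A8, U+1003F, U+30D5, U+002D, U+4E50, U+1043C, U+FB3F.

U+01A8: 2-byte form → C6 A8.
U+1003F: 4-byte form → F0 90 80 BF.
U+30D5: 3-byte form → E3 83 95.
U+002D: 1-byte form → 2D.
U+4E50: 3-byte form → E4 B9 90.
U+1043C: 4-byte form → F0 90 90 BC.
U+FB3F: 3-byte form → EF AC BF.
Concatenated (20 bytes): C6 A8 F0 90 80 BF E3 83 95 2D E4 B9 90 F0 90 90 BC EF AC BF.

C6 A8 F0 90 80 BF E3 83 95 2D E4 B9 90 F0 90 90 BC EF AC BF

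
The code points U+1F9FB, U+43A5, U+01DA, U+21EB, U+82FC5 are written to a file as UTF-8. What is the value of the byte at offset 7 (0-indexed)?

0xC7

U+1F9FB → 4-byte form F0 9F A7 BB at offsets 0–3.
U+43A5 → 3-byte form E4 8E A5 at offsets 4–6.
U+01DA → 2-byte form C7 9A at offsets 7–8.
Offset 7 falls in char 3's range; it's byte 1 of C7 9A = 0xC7.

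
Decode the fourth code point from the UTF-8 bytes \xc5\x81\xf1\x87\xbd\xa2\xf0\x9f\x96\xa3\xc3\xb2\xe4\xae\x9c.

Offset 0: leading byte 0xC5 = 11000101 → 2-byte char #1 = C5 81.
Offset 2: leading byte 0xF1 = 11110001 → 4-byte char #2 = F1 87 BD A2.
Offset 6: leading byte 0xF0 = 11110000 → 4-byte char #3 = F0 9F 96 A3.
Offset 10: leading byte 0xC3 = 11000011 → 2-byte char #4 = C3 B2.
Leading byte 0xC3 = 11000011 matches 110xxxxx → 2-byte sequence.
Byte 1: 0xC3 = 11000011, payload 00011 (5 bits).
Byte 2: 0xB2 = 10110010 (10xxxxxx ✓), payload 110010.
Concatenate: 00011110010 = 0xF2 (11 bits → U+00F2).

U+00F2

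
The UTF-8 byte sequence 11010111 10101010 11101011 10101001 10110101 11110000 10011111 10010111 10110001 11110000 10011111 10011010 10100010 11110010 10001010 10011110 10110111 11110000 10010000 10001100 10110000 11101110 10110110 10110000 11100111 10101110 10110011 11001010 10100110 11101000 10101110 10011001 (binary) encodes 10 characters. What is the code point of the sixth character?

U+10330

Offset 0: leading byte 0xD7 = 11010111 → 2-byte char #1 = D7 AA.
Offset 2: leading byte 0xEB = 11101011 → 3-byte char #2 = EB A9 B5.
Offset 5: leading byte 0xF0 = 11110000 → 4-byte char #3 = F0 9F 97 B1.
Offset 9: leading byte 0xF0 = 11110000 → 4-byte char #4 = F0 9F 9A A2.
Offset 13: leading byte 0xF2 = 11110010 → 4-byte char #5 = F2 8A 9E B7.
Offset 17: leading byte 0xF0 = 11110000 → 4-byte char #6 = F0 90 8C B0.
Leading byte 0xF0 = 11110000 matches 11110xxx → 4-byte sequence.
Byte 1: 0xF0 = 11110000, payload 000 (3 bits).
Byte 2: 0x90 = 10010000 (10xxxxxx ✓), payload 010000.
Byte 3: 0x8C = 10001100 (10xxxxxx ✓), payload 001100.
Byte 4: 0xB0 = 10110000 (10xxxxxx ✓), payload 110000.
Concatenate: 000010000001100110000 = 0x10330 (21 bits → U+10330).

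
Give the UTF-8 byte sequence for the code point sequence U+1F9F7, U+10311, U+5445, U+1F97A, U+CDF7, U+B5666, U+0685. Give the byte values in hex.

F0 9F A7 B7 F0 90 8C 91 E5 91 85 F0 9F A5 BA EC B7 B7 F2 B5 99 A6 DA 85

U+1F9F7: 4-byte form → F0 9F A7 B7.
U+10311: 4-byte form → F0 90 8C 91.
U+5445: 3-byte form → E5 91 85.
U+1F97A: 4-byte form → F0 9F A5 BA.
U+CDF7: 3-byte form → EC B7 B7.
U+B5666: 4-byte form → F2 B5 99 A6.
U+0685: 2-byte form → DA 85.
Concatenated (24 bytes): F0 9F A7 B7 F0 90 8C 91 E5 91 85 F0 9F A5 BA EC B7 B7 F2 B5 99 A6 DA 85.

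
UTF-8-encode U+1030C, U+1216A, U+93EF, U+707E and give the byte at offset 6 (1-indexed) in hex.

0x92

1-indexed offset 6 is 0-indexed offset 5.
U+1030C → 4-byte form F0 90 8C 8C at offsets 0–3.
U+1216A → 4-byte form F0 92 85 AA at offsets 4–7.
Offset 5 falls in char 2's range; it's byte 2 of F0 92 85 AA = 0x92.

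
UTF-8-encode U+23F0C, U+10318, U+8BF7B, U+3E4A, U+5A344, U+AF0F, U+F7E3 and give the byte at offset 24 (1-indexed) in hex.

1-indexed offset 24 is 0-indexed offset 23.
U+23F0C → 4-byte form F0 A3 BC 8C at offsets 0–3.
U+10318 → 4-byte form F0 90 8C 98 at offsets 4–7.
U+8BF7B → 4-byte form F2 8B BD BB at offsets 8–11.
U+3E4A → 3-byte form E3 B9 8A at offsets 12–14.
U+5A344 → 4-byte form F1 9A 8D 84 at offsets 15–18.
U+AF0F → 3-byte form EA BC 8F at offsets 19–21.
U+F7E3 → 3-byte form EF 9F A3 at offsets 22–24.
Offset 23 falls in char 7's range; it's byte 2 of EF 9F A3 = 0x9F.

0x9F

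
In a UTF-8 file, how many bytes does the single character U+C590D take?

4

U+C590D = 0xC590D. UTF-8 uses 1 byte below 0x80, 2 below 0x800, 3 below 0x10000, 4 up to 0x10FFFF. 0xC590D is in U+10000–U+10FFFF → 4 bytes.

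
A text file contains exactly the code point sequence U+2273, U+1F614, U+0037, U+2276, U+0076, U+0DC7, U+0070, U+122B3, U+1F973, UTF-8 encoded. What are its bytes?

E2 89 B3 F0 9F 98 94 37 E2 89 B6 76 E0 B7 87 70 F0 92 8A B3 F0 9F A5 B3

U+2273: 3-byte form → E2 89 B3.
U+1F614: 4-byte form → F0 9F 98 94.
U+0037: 1-byte form → 37.
U+2276: 3-byte form → E2 89 B6.
U+0076: 1-byte form → 76.
U+0DC7: 3-byte form → E0 B7 87.
U+0070: 1-byte form → 70.
U+122B3: 4-byte form → F0 92 8A B3.
U+1F973: 4-byte form → F0 9F A5 B3.
Concatenated (24 bytes): E2 89 B3 F0 9F 98 94 37 E2 89 B6 76 E0 B7 87 70 F0 92 8A B3 F0 9F A5 B3.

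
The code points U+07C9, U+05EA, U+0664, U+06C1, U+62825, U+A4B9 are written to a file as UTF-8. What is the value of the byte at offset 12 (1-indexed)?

1-indexed offset 12 is 0-indexed offset 11.
U+07C9 → 2-byte form DF 89 at offsets 0–1.
U+05EA → 2-byte form D7 AA at offsets 2–3.
U+0664 → 2-byte form D9 A4 at offsets 4–5.
U+06C1 → 2-byte form DB 81 at offsets 6–7.
U+62825 → 4-byte form F1 A2 A0 A5 at offsets 8–11.
Offset 11 falls in char 5's range; it's byte 4 of F1 A2 A0 A5 = 0xA5.

0xA5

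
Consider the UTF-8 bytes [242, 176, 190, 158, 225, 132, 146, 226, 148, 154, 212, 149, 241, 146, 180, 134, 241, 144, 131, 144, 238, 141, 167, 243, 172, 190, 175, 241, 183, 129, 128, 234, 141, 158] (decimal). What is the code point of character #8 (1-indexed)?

U+ECFAF

Offset 0: leading byte 0xF2 = 11110010 → 4-byte char #1 = F2 B0 BE 9E.
Offset 4: leading byte 0xE1 = 11100001 → 3-byte char #2 = E1 84 92.
Offset 7: leading byte 0xE2 = 11100010 → 3-byte char #3 = E2 94 9A.
Offset 10: leading byte 0xD4 = 11010100 → 2-byte char #4 = D4 95.
Offset 12: leading byte 0xF1 = 11110001 → 4-byte char #5 = F1 92 B4 86.
Offset 16: leading byte 0xF1 = 11110001 → 4-byte char #6 = F1 90 83 90.
Offset 20: leading byte 0xEE = 11101110 → 3-byte char #7 = EE 8D A7.
Offset 23: leading byte 0xF3 = 11110011 → 4-byte char #8 = F3 AC BE AF.
Leading byte 0xF3 = 11110011 matches 11110xxx → 4-byte sequence.
Byte 1: 0xF3 = 11110011, payload 011 (3 bits).
Byte 2: 0xAC = 10101100 (10xxxxxx ✓), payload 101100.
Byte 3: 0xBE = 10111110 (10xxxxxx ✓), payload 111110.
Byte 4: 0xAF = 10101111 (10xxxxxx ✓), payload 101111.
Concatenate: 011101100111110101111 = 0xECFAF (21 bits → U+ECFAF).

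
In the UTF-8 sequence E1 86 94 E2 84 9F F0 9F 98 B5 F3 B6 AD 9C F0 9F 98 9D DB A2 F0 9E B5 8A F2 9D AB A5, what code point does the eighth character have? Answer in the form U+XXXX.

U+9DAE5

Offset 0: leading byte 0xE1 = 11100001 → 3-byte char #1 = E1 86 94.
Offset 3: leading byte 0xE2 = 11100010 → 3-byte char #2 = E2 84 9F.
Offset 6: leading byte 0xF0 = 11110000 → 4-byte char #3 = F0 9F 98 B5.
Offset 10: leading byte 0xF3 = 11110011 → 4-byte char #4 = F3 B6 AD 9C.
Offset 14: leading byte 0xF0 = 11110000 → 4-byte char #5 = F0 9F 98 9D.
Offset 18: leading byte 0xDB = 11011011 → 2-byte char #6 = DB A2.
Offset 20: leading byte 0xF0 = 11110000 → 4-byte char #7 = F0 9E B5 8A.
Offset 24: leading byte 0xF2 = 11110010 → 4-byte char #8 = F2 9D AB A5.
Leading byte 0xF2 = 11110010 matches 11110xxx → 4-byte sequence.
Byte 1: 0xF2 = 11110010, payload 010 (3 bits).
Byte 2: 0x9D = 10011101 (10xxxxxx ✓), payload 011101.
Byte 3: 0xAB = 10101011 (10xxxxxx ✓), payload 101011.
Byte 4: 0xA5 = 10100101 (10xxxxxx ✓), payload 100101.
Concatenate: 010011101101011100101 = 0x9DAE5 (21 bits → U+9DAE5).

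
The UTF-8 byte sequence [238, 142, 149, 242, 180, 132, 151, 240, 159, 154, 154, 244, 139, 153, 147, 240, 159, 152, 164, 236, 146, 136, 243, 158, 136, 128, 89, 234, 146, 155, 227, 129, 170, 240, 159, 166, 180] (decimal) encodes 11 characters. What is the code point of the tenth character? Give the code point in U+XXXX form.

Offset 0: leading byte 0xEE = 11101110 → 3-byte char #1 = EE 8E 95.
Offset 3: leading byte 0xF2 = 11110010 → 4-byte char #2 = F2 B4 84 97.
Offset 7: leading byte 0xF0 = 11110000 → 4-byte char #3 = F0 9F 9A 9A.
Offset 11: leading byte 0xF4 = 11110100 → 4-byte char #4 = F4 8B 99 93.
Offset 15: leading byte 0xF0 = 11110000 → 4-byte char #5 = F0 9F 98 A4.
Offset 19: leading byte 0xEC = 11101100 → 3-byte char #6 = EC 92 88.
Offset 22: leading byte 0xF3 = 11110011 → 4-byte char #7 = F3 9E 88 80.
Offset 26: leading byte 0x59 = 01011001 → 1-byte char #8 = 59.
Offset 27: leading byte 0xEA = 11101010 → 3-byte char #9 = EA 92 9B.
Offset 30: leading byte 0xE3 = 11100011 → 3-byte char #10 = E3 81 AA.
Leading byte 0xE3 = 11100011 matches 1110xxxx → 3-byte sequence.
Byte 1: 0xE3 = 11100011, payload 0011 (4 bits).
Byte 2: 0x81 = 10000001 (10xxxxxx ✓), payload 000001.
Byte 3: 0xAA = 10101010 (10xxxxxx ✓), payload 101010.
Concatenate: 0011000001101010 = 0x306A (16 bits → U+306A).

U+306A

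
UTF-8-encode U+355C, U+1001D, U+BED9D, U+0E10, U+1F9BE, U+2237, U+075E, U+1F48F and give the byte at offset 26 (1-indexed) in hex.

0x92

1-indexed offset 26 is 0-indexed offset 25.
U+355C → 3-byte form E3 95 9C at offsets 0–2.
U+1001D → 4-byte form F0 90 80 9D at offsets 3–6.
U+BED9D → 4-byte form F2 BE B6 9D at offsets 7–10.
U+0E10 → 3-byte form E0 B8 90 at offsets 11–13.
U+1F9BE → 4-byte form F0 9F A6 BE at offsets 14–17.
U+2237 → 3-byte form E2 88 B7 at offsets 18–20.
U+075E → 2-byte form DD 9E at offsets 21–22.
U+1F48F → 4-byte form F0 9F 92 8F at offsets 23–26.
Offset 25 falls in char 8's range; it's byte 3 of F0 9F 92 8F = 0x92.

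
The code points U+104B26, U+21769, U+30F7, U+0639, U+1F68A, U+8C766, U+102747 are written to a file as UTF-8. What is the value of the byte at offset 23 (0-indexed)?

0x9D

U+104B26 → 4-byte form F4 84 AC A6 at offsets 0–3.
U+21769 → 4-byte form F0 A1 9D A9 at offsets 4–7.
U+30F7 → 3-byte form E3 83 B7 at offsets 8–10.
U+0639 → 2-byte form D8 B9 at offsets 11–12.
U+1F68A → 4-byte form F0 9F 9A 8A at offsets 13–16.
U+8C766 → 4-byte form F2 8C 9D A6 at offsets 17–20.
U+102747 → 4-byte form F4 82 9D 87 at offsets 21–24.
Offset 23 falls in char 7's range; it's byte 3 of F4 82 9D 87 = 0x9D.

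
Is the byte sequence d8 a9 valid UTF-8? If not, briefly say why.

Leading byte 0xD8 = 11011000 → 2-byte form.
Continuation bytes 0xA9=10101001 all match 10xxxxxx.
Decoded value 0x629 is ≥ 0x80 (shortest form) and not a surrogate.

valid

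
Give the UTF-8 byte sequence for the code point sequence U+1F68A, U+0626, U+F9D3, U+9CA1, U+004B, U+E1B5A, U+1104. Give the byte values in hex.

F0 9F 9A 8A D8 A6 EF A7 93 E9 B2 A1 4B F3 A1 AD 9A E1 84 84

U+1F68A: 4-byte form → F0 9F 9A 8A.
U+0626: 2-byte form → D8 A6.
U+F9D3: 3-byte form → EF A7 93.
U+9CA1: 3-byte form → E9 B2 A1.
U+004B: 1-byte form → 4B.
U+E1B5A: 4-byte form → F3 A1 AD 9A.
U+1104: 3-byte form → E1 84 84.
Concatenated (20 bytes): F0 9F 9A 8A D8 A6 EF A7 93 E9 B2 A1 4B F3 A1 AD 9A E1 84 84.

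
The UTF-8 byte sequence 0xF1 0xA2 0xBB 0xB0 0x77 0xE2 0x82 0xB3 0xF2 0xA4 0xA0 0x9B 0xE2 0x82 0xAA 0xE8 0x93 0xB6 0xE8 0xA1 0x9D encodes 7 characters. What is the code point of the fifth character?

Offset 0: leading byte 0xF1 = 11110001 → 4-byte char #1 = F1 A2 BB B0.
Offset 4: leading byte 0x77 = 01110111 → 1-byte char #2 = 77.
Offset 5: leading byte 0xE2 = 11100010 → 3-byte char #3 = E2 82 B3.
Offset 8: leading byte 0xF2 = 11110010 → 4-byte char #4 = F2 A4 A0 9B.
Offset 12: leading byte 0xE2 = 11100010 → 3-byte char #5 = E2 82 AA.
Leading byte 0xE2 = 11100010 matches 1110xxxx → 3-byte sequence.
Byte 1: 0xE2 = 11100010, payload 0010 (4 bits).
Byte 2: 0x82 = 10000010 (10xxxxxx ✓), payload 000010.
Byte 3: 0xAA = 10101010 (10xxxxxx ✓), payload 101010.
Concatenate: 0010000010101010 = 0x20AA (16 bits → U+20AA).

U+20AA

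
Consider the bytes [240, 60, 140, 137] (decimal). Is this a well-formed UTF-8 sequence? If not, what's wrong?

invalid (non-continuation byte where continuation expected)

Leading byte 0xF0 = 11110000 → 4-byte form.
Byte 2 is 0x3C = 00111100, which is not 10xxxxxx — expected a continuation byte.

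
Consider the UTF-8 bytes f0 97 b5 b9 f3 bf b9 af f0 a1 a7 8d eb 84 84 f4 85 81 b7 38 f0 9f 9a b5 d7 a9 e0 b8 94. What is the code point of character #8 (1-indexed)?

Offset 0: leading byte 0xF0 = 11110000 → 4-byte char #1 = F0 97 B5 B9.
Offset 4: leading byte 0xF3 = 11110011 → 4-byte char #2 = F3 BF B9 AF.
Offset 8: leading byte 0xF0 = 11110000 → 4-byte char #3 = F0 A1 A7 8D.
Offset 12: leading byte 0xEB = 11101011 → 3-byte char #4 = EB 84 84.
Offset 15: leading byte 0xF4 = 11110100 → 4-byte char #5 = F4 85 81 B7.
Offset 19: leading byte 0x38 = 00111000 → 1-byte char #6 = 38.
Offset 20: leading byte 0xF0 = 11110000 → 4-byte char #7 = F0 9F 9A B5.
Offset 24: leading byte 0xD7 = 11010111 → 2-byte char #8 = D7 A9.
Leading byte 0xD7 = 11010111 matches 110xxxxx → 2-byte sequence.
Byte 1: 0xD7 = 11010111, payload 10111 (5 bits).
Byte 2: 0xA9 = 10101001 (10xxxxxx ✓), payload 101001.
Concatenate: 10111101001 = 0x5E9 (11 bits → U+05E9).

U+05E9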